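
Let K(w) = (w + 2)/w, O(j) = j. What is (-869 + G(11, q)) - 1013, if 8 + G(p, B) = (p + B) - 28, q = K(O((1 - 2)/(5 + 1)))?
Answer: -1918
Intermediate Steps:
K(w) = (2 + w)/w
q = -11 (q = (2 + (1 - 2)/(5 + 1))/(((1 - 2)/(5 + 1))) = (2 - 1/6)/((-1/6)) = (2 - 1*1/6)/((-1*1/6)) = (2 - 1/6)/(-1/6) = -6*11/6 = -11)
G(p, B) = -36 + B + p (G(p, B) = -8 + ((p + B) - 28) = -8 + ((B + p) - 28) = -8 + (-28 + B + p) = -36 + B + p)
(-869 + G(11, q)) - 1013 = (-869 + (-36 - 11 + 11)) - 1013 = (-869 - 36) - 1013 = -905 - 1013 = -1918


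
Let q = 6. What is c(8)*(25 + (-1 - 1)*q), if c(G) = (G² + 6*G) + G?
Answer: 1560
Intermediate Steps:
c(G) = G² + 7*G
c(8)*(25 + (-1 - 1)*q) = (8*(7 + 8))*(25 + (-1 - 1)*6) = (8*15)*(25 - 2*6) = 120*(25 - 12) = 120*13 = 1560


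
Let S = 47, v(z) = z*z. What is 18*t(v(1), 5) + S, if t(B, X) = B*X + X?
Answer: 227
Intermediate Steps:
v(z) = z**2
t(B, X) = X + B*X
18*t(v(1), 5) + S = 18*(5*(1 + 1**2)) + 47 = 18*(5*(1 + 1)) + 47 = 18*(5*2) + 47 = 18*10 + 47 = 180 + 47 = 227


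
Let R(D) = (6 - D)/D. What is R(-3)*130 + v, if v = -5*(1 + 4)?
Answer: -415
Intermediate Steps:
v = -25 (v = -5*5 = -25)
R(D) = (6 - D)/D
R(-3)*130 + v = ((6 - 1*(-3))/(-3))*130 - 25 = -(6 + 3)/3*130 - 25 = -⅓*9*130 - 25 = -3*130 - 25 = -390 - 25 = -415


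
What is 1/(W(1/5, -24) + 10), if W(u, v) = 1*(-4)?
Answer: ⅙ ≈ 0.16667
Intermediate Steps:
W(u, v) = -4
1/(W(1/5, -24) + 10) = 1/(-4 + 10) = 1/6 = ⅙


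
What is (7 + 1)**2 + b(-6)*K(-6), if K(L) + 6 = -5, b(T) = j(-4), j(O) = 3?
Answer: 31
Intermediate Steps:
b(T) = 3
K(L) = -11 (K(L) = -6 - 5 = -11)
(7 + 1)**2 + b(-6)*K(-6) = (7 + 1)**2 + 3*(-11) = 8**2 - 33 = 64 - 33 = 31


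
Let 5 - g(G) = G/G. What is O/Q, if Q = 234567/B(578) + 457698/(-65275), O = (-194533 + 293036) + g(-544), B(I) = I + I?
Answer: 7433131355300/14782262037 ≈ 502.84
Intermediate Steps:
B(I) = 2*I
g(G) = 4 (g(G) = 5 - G/G = 5 - 1*1 = 5 - 1 = 4)
O = 98507 (O = (-194533 + 293036) + 4 = 98503 + 4 = 98507)
Q = 14782262037/75457900 (Q = 234567/((2*578)) + 457698/(-65275) = 234567/1156 + 457698*(-1/65275) = 234567*(1/1156) - 457698/65275 = 234567/1156 - 457698/65275 = 14782262037/75457900 ≈ 195.90)
O/Q = 98507/(14782262037/75457900) = 98507*(75457900/14782262037) = 7433131355300/14782262037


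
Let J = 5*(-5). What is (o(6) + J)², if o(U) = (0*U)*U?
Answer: 625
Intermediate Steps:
o(U) = 0 (o(U) = 0*U = 0)
J = -25
(o(6) + J)² = (0 - 25)² = (-25)² = 625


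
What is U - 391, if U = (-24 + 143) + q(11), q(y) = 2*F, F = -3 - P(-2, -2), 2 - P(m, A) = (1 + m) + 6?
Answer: -272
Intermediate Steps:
P(m, A) = -5 - m (P(m, A) = 2 - ((1 + m) + 6) = 2 - (7 + m) = 2 + (-7 - m) = -5 - m)
F = 0 (F = -3 - (-5 - 1*(-2)) = -3 - (-5 + 2) = -3 - 1*(-3) = -3 + 3 = 0)
q(y) = 0 (q(y) = 2*0 = 0)
U = 119 (U = (-24 + 143) + 0 = 119 + 0 = 119)
U - 391 = 119 - 391 = -272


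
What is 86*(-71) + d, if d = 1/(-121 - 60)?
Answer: -1105187/181 ≈ -6106.0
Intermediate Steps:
d = -1/181 (d = 1/(-181) = -1/181 ≈ -0.0055249)
86*(-71) + d = 86*(-71) - 1/181 = -6106 - 1/181 = -1105187/181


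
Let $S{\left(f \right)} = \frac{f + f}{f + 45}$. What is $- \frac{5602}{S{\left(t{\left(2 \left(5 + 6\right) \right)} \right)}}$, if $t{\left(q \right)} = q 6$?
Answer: $- \frac{165259}{44} \approx -3755.9$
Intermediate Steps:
$t{\left(q \right)} = 6 q$
$S{\left(f \right)} = \frac{2 f}{45 + f}$
$- \frac{5602}{S{\left(t{\left(2 \left(5 + 6\right) \right)} \right)}} = - \frac{5602}{2 \cdot 6 \cdot 2 \left(5 + 6\right) \frac{1}{45 + 6 \cdot 2 \left(5 + 6\right)}} = - \frac{5602}{2 \cdot 6 \cdot 2 \cdot 11 \frac{1}{45 + 6 \cdot 2 \cdot 11}} = - \frac{5602}{2 \cdot 6 \cdot 22 \frac{1}{45 + 6 \cdot 22}} = - \frac{5602}{2 \cdot 132 \frac{1}{45 + 132}} = - \frac{5602}{2 \cdot 132 \cdot \frac{1}{177}} = - \frac{5602}{\frac{88}{59}} = \left(-5602\right) \frac{59}{88} = - \frac{165259}{44}$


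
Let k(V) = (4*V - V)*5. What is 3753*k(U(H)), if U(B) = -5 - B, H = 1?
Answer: -337770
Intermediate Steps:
k(V) = 15*V (k(V) = (3*V)*5 = 15*V)
3753*k(U(H)) = 3753*(15*(-5 - 1*1)) = 3753*(15*(-5 - 1)) = 3753*(15*(-6)) = 3753*(-90) = -337770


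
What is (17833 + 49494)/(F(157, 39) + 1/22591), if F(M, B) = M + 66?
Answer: 1520984257/5037794 ≈ 301.91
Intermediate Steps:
F(M, B) = 66 + M
(17833 + 49494)/(F(157, 39) + 1/22591) = (17833 + 49494)/((66 + 157) + 1/22591) = 67327/(223 + 1/22591) = 67327/(5037794/22591) = 67327*(22591/5037794) = 1520984257/5037794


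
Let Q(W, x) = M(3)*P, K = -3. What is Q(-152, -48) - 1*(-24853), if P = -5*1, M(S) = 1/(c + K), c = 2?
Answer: 24858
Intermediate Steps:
M(S) = -1 (M(S) = 1/(2 - 3) = 1/(-1) = -1)
P = -5
Q(W, x) = 5 (Q(W, x) = -1*(-5) = 5)
Q(-152, -48) - 1*(-24853) = 5 - 1*(-24853) = 5 + 24853 = 24858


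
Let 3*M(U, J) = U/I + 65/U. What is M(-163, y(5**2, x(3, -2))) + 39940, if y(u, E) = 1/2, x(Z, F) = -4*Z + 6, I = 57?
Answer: 1113217346/27873 ≈ 39939.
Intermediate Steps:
x(Z, F) = 6 - 4*Z
y(u, E) = 1/2
M(U, J) = U/171 + 65/(3*U) (M(U, J) = (U/57 + 65/U)/3 = (65/U + U/57)/3 = U/171 + 65/(3*U))
M(-163, y(5**2, x(3, -2))) + 39940 = (1/171)*(3705 + (-163)**2)/(-163) + 39940 = (1/171)*(-1/163)*(3705 + 26569) + 39940 = (1/171)*(-1/163)*30274 + 39940 = -30274/27873 + 39940 = 1113217346/27873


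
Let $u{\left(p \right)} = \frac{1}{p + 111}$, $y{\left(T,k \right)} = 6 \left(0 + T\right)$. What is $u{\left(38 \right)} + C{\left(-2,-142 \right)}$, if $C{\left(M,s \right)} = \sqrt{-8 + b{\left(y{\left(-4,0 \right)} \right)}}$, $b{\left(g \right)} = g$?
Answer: $\frac{1}{149} + 4 i \sqrt{2} \approx 0.0067114 + 5.6569 i$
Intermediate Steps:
$y{\left(T,k \right)} = 6 T$
$u{\left(p \right)} = \frac{1}{111 + p}$
$C{\left(M,s \right)} = 4 i \sqrt{2}$ ($C{\left(M,s \right)} = \sqrt{-8 + 6 \left(-4\right)} = \sqrt{-8 - 24} = \sqrt{-32} = 4 i \sqrt{2}$)
$u{\left(38 \right)} + C{\left(-2,-142 \right)} = \frac{1}{111 + 38} + 4 i \sqrt{2} = \frac{1}{149} + 4 i \sqrt{2}$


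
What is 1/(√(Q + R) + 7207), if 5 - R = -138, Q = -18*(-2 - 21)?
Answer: 7207/51940292 - √557/51940292 ≈ 0.00013830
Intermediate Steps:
Q = 414 (Q = -18*(-23) = 414)
R = 143 (R = 5 - 1*(-138) = 5 + 138 = 143)
1/(√(Q + R) + 7207) = 1/(√(414 + 143) + 7207) = 1/(√557 + 7207) = 1/(7207 + √557)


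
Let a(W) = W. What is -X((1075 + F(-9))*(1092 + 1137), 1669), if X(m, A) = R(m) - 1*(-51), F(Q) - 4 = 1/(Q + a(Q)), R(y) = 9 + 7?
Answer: -67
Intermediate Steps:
R(y) = 16
F(Q) = 4 + 1/(2*Q) (F(Q) = 4 + 1/(Q + Q) = 4 + 1/(2*Q))
X(m, A) = 67 (X(m, A) = 16 - 1*(-51) = 16 + 51 = 67)
-X((1075 + F(-9))*(1092 + 1137), 1669) = -1*67 = -67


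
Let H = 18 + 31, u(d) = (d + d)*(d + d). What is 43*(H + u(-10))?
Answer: 19307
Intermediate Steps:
u(d) = 4*d² (u(d) = (2*d)*(2*d) = 4*d²)
H = 49
43*(H + u(-10)) = 43*(49 + 4*(-10)²) = 43*(49 + 4*100) = 43*(49 + 400) = 43*449 = 19307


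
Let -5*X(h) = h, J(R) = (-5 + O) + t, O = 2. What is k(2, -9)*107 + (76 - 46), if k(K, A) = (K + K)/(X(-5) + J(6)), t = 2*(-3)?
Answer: -47/2 ≈ -23.500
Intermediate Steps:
t = -6
J(R) = -9 (J(R) = (-5 + 2) - 6 = -3 - 6 = -9)
X(h) = -h/5
k(K, A) = -K/4 (k(K, A) = (K + K)/(-⅕*(-5) - 9) = (2*K)/(1 - 9) = (2*K)/(-8) = (2*K)*(-⅛) = -K/4)
k(2, -9)*107 + (76 - 46) = -¼*2*107 + (76 - 46) = -½*107 + 30 = -107/2 + 30 = -47/2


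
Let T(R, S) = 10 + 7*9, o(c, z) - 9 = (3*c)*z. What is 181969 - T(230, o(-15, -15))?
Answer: 181896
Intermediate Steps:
o(c, z) = 9 + 3*c*z (o(c, z) = 9 + (3*c)*z = 9 + 3*c*z)
T(R, S) = 73 (T(R, S) = 10 + 63 = 73)
181969 - T(230, o(-15, -15)) = 181969 - 1*73 = 181969 - 73 = 181896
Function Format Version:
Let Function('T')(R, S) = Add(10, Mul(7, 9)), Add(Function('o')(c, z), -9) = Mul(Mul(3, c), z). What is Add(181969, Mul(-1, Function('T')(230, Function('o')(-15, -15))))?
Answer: 181896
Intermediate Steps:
Function('o')(c, z) = Add(9, Mul(3, c, z)) (Function('o')(c, z) = Add(9, Mul(Mul(3, c), z)) = Add(9, Mul(3, c, z)))
Function('T')(R, S) = 73 (Function('T')(R, S) = Add(10, 63) = 73)
Add(181969, Mul(-1, Function('T')(230, Function('o')(-15, -15)))) = Add(181969, Mul(-1, 73)) = Add(181969, -73) = 181896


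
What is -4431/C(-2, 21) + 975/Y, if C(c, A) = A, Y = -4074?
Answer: -286863/1358 ≈ -211.24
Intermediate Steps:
-4431/C(-2, 21) + 975/Y = -4431/21 + 975/(-4074) = -4431*1/21 + 975*(-1/4074) = -211 - 325/1358 = -286863/1358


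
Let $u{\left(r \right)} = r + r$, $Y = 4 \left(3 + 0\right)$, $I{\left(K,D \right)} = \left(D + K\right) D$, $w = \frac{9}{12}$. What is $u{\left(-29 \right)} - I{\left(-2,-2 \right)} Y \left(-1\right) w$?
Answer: $14$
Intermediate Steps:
$w = \frac{3}{4}$ ($w = 9 \cdot \frac{1}{12} = \frac{3}{4} \approx 0.75$)
$I{\left(K,D \right)} = D \left(D + K\right)$
$Y = 12$ ($Y = 4 \cdot 3 = 12$)
$u{\left(r \right)} = 2 r$
$u{\left(-29 \right)} - I{\left(-2,-2 \right)} Y \left(-1\right) w = 2 \left(-29\right) - - 2 \left(-2 - 2\right) 12 \left(-1\right) \frac{3}{4} = -58 - \left(-2\right) \left(-4\right) \left(-12\right) \frac{3}{4} = -58 - 8 \left(-12\right) \frac{3}{4} = -58 - \left(-96\right) \frac{3}{4} = -58 - -72 = -58 + 72 = 14$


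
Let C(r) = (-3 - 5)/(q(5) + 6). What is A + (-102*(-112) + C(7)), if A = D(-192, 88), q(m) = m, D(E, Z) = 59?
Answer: 126305/11 ≈ 11482.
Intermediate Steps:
C(r) = -8/11 (C(r) = (-3 - 5)/(5 + 6) = -8/11)
A = 59
A + (-102*(-112) + C(7)) = 59 + (-102*(-112) - 8/11) = 59 + (11424 - 8/11) = 59 + 125656/11 = 126305/11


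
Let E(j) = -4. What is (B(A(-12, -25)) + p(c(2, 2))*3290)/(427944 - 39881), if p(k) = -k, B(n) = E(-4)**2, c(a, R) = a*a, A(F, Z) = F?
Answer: -13144/388063 ≈ -0.033871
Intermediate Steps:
c(a, R) = a**2
B(n) = 16 (B(n) = (-4)**2 = 16)
(B(A(-12, -25)) + p(c(2, 2))*3290)/(427944 - 39881) = (16 - 1*2**2*3290)/(427944 - 39881) = (16 - 1*4*3290)/388063 = (16 - 4*3290)*(1/388063) = (16 - 13160)*(1/388063) = -13144*1/388063 = -13144/388063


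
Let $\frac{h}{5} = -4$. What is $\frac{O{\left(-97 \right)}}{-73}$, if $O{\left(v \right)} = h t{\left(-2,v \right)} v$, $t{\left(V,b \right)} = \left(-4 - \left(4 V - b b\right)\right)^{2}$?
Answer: $- \frac{171892863860}{73} \approx -2.3547 \cdot 10^{9}$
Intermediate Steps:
$h = -20$ ($h = 5 \left(-4\right) = -20$)
$t{\left(V,b \right)} = \left(-4 + b^{2} - 4 V\right)^{2}$ ($t{\left(V,b \right)} = \left(-4 - \left(- b^{2} + 4 V\right)\right)^{2} = \left(-4 + b^{2} - 4 V\right)^{2}$)
$O{\left(v \right)} = - 20 v \left(-4 - v^{2}\right)^{2}$ ($O{\left(v \right)} = - 20 \left(4 - v^{2} + 4 \left(-2\right)\right)^{2} v = - 20 \left(4 - v^{2} - 8\right)^{2} v = - 20 \left(-4 - v^{2}\right)^{2} v = - 20 v \left(-4 - v^{2}\right)^{2}$)
$\frac{O{\left(-97 \right)}}{-73} = \frac{\left(-20\right) \left(-97\right) \left(4 + \left(-97\right)^{2}\right)^{2}}{-73} = \left(-20\right) \left(-97\right) \left(4 + 9409\right)^{2} \left(- \frac{1}{73}\right) = \left(-20\right) \left(-97\right) 9413^{2} \left(- \frac{1}{73}\right) = \left(-20\right) \left(-97\right) 88604569 \left(- \frac{1}{73}\right) = 171892863860 \left(- \frac{1}{73}\right) = - \frac{171892863860}{73}$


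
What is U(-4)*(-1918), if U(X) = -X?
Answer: -7672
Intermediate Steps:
U(-4)*(-1918) = -1*(-4)*(-1918) = 4*(-1918) = -7672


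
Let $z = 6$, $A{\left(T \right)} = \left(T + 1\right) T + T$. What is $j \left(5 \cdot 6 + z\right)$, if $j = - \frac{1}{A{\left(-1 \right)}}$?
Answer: $36$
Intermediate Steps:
$A{\left(T \right)} = T + T \left(1 + T\right)$ ($A{\left(T \right)} = \left(1 + T\right) T + T = T \left(1 + T\right) + T = T + T \left(1 + T\right)$)
$j = 1$ ($j = - \frac{1}{\left(-1\right) \left(2 - 1\right)} = - \frac{1}{\left(-1\right) 1} = - \frac{1}{-1} = \left(-1\right) \left(-1\right) = 1$)
$j \left(5 \cdot 6 + z\right) = 1 \left(5 \cdot 6 + 6\right) = 1 \left(30 + 6\right) = 1 \cdot 36 = 36$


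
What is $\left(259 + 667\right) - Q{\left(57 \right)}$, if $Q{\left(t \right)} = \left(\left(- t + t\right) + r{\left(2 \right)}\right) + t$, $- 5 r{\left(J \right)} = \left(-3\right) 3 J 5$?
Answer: $851$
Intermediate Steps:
$r{\left(J \right)} = 9 J$ ($r{\left(J \right)} = - \frac{\left(-3\right) 3 J 5}{5} = - \frac{- 9 J 5}{5} = - \frac{\left(-45\right) J}{5} = 9 J$)
$Q{\left(t \right)} = 18 + t$ ($Q{\left(t \right)} = \left(\left(- t + t\right) + 9 \cdot 2\right) + t = \left(0 + 18\right) + t = 18 + t$)
$\left(259 + 667\right) - Q{\left(57 \right)} = \left(259 + 667\right) - \left(18 + 57\right) = 926 - 75 = 851$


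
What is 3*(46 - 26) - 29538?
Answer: -29478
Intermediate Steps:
3*(46 - 26) - 29538 = 3*20 - 29538 = 60 - 29538 = -29478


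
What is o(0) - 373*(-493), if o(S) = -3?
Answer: 183886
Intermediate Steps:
o(0) - 373*(-493) = -3 - 373*(-493) = -3 + 183889 = 183886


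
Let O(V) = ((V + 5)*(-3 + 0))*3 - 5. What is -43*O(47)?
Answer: 20339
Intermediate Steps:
O(V) = -50 - 9*V (O(V) = ((5 + V)*(-3))*3 - 5 = (-15 - 3*V)*3 - 5 = (-45 - 9*V) - 5 = -50 - 9*V)
-43*O(47) = -43*(-50 - 9*47) = -43*(-50 - 423) = -43*(-473) = 20339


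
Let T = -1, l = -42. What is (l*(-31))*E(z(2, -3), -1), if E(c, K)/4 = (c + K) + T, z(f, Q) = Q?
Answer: -26040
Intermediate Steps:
E(c, K) = -4 + 4*K + 4*c (E(c, K) = 4*((c + K) - 1) = 4*((K + c) - 1) = 4*(-1 + K + c) = -4 + 4*K + 4*c)
(l*(-31))*E(z(2, -3), -1) = (-42*(-31))*(-4 + 4*(-1) + 4*(-3)) = 1302*(-4 - 4 - 12) = 1302*(-20) = -26040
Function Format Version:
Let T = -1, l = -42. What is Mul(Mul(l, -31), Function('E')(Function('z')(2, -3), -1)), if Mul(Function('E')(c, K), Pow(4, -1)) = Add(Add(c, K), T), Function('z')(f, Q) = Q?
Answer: -26040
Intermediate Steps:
Function('E')(c, K) = Add(-4, Mul(4, K), Mul(4, c)) (Function('E')(c, K) = Mul(4, Add(Add(c, K), -1)) = Mul(4, Add(Add(K, c), -1)) = Mul(4, Add(-1, K, c)) = Add(-4, Mul(4, K), Mul(4, c)))
Mul(Mul(l, -31), Function('E')(Function('z')(2, -3), -1)) = Mul(Mul(-42, -31), Add(-4, Mul(4, -1), Mul(4, -3))) = Mul(1302, Add(-4, -4, -12)) = Mul(1302, -20) = -26040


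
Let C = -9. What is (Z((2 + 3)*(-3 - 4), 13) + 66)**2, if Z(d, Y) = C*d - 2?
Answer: 143641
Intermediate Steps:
Z(d, Y) = -2 - 9*d (Z(d, Y) = -9*d - 2 = -2 - 9*d)
(Z((2 + 3)*(-3 - 4), 13) + 66)**2 = ((-2 - 9*(2 + 3)*(-3 - 4)) + 66)**2 = ((-2 - 45*(-7)) + 66)**2 = ((-2 - 9*(-35)) + 66)**2 = ((-2 + 315) + 66)**2 = (313 + 66)**2 = 379**2 = 143641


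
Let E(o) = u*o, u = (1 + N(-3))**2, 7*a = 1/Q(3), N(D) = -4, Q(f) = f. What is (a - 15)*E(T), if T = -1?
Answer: 942/7 ≈ 134.57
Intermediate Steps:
a = 1/21 (a = (1/7)/3 = (1/7)*(1/3) = 1/21 ≈ 0.047619)
u = 9 (u = (1 - 4)**2 = (-3)**2 = 9)
E(o) = 9*o
(a - 15)*E(T) = (1/21 - 15)*(9*(-1)) = -314/21*(-9) = 942/7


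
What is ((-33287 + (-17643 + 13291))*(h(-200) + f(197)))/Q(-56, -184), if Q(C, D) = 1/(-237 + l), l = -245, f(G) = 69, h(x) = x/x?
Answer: 1269939860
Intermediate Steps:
h(x) = 1
Q(C, D) = -1/482 (Q(C, D) = 1/(-237 - 245) = 1/(-482) = -1/482)
((-33287 + (-17643 + 13291))*(h(-200) + f(197)))/Q(-56, -184) = ((-33287 + (-17643 + 13291))*(1 + 69))/(-1/482) = ((-33287 - 4352)*70)*(-482) = -37639*70*(-482) = -2634730*(-482) = 1269939860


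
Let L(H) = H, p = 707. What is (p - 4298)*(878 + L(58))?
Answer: -3361176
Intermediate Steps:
(p - 4298)*(878 + L(58)) = (707 - 4298)*(878 + 58) = -3591*936 = -3361176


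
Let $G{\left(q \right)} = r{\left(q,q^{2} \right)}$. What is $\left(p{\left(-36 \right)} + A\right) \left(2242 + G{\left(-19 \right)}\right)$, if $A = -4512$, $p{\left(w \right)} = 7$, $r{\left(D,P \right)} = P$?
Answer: $-11726515$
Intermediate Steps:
$G{\left(q \right)} = q^{2}$
$\left(p{\left(-36 \right)} + A\right) \left(2242 + G{\left(-19 \right)}\right) = \left(7 - 4512\right) \left(2242 + \left(-19\right)^{2}\right) = - 4505 \left(2242 + 361\right) = \left(-4505\right) 2603 = -11726515$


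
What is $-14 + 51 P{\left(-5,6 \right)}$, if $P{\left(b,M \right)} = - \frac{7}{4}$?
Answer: $- \frac{413}{4} \approx -103.25$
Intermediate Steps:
$P{\left(b,M \right)} = - \frac{7}{4}$ ($P{\left(b,M \right)} = \left(-7\right) \frac{1}{4} = - \frac{7}{4}$)
$-14 + 51 P{\left(-5,6 \right)} = -14 + 51 \left(- \frac{7}{4}\right) = -14 - \frac{357}{4} = - \frac{413}{4}$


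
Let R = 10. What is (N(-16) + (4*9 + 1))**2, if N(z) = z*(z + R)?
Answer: 17689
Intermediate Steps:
N(z) = z*(10 + z) (N(z) = z*(z + 10) = z*(10 + z))
(N(-16) + (4*9 + 1))**2 = (-16*(10 - 16) + (4*9 + 1))**2 = (-16*(-6) + (36 + 1))**2 = (96 + 37)**2 = 133**2 = 17689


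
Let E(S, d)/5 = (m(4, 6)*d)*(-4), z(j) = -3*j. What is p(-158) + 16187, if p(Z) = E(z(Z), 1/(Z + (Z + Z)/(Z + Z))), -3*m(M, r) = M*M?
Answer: 7623757/471 ≈ 16186.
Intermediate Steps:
m(M, r) = -M**2/3 (m(M, r) = -M*M/3 = -M**2/3)
E(S, d) = 320*d/3 (E(S, d) = 5*(((-1/3*4**2)*d)*(-4)) = 5*(((-1/3*16)*d)*(-4)) = 5*(-16*d/3*(-4)) = 5*(64*d/3) = 320*d/3)
p(Z) = 320/(3*(1 + Z)) (p(Z) = 320/(3*(Z + (Z + Z)/(Z + Z))) = 320/(3*(Z + (2*Z)/((2*Z)))) = 320/(3*(Z + (2*Z)*(1/(2*Z)))) = 320/(3*(Z + 1)) = 320/(3*(1 + Z)))
p(-158) + 16187 = 320/(3*(1 - 158)) + 16187 = (320/3)/(-157) + 16187 = (320/3)*(-1/157) + 16187 = -320/471 + 16187 = 7623757/471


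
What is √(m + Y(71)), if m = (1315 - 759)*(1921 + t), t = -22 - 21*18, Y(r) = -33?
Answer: √845643 ≈ 919.59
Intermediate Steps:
t = -400 (t = -22 - 378 = -400)
m = 845676 (m = (1315 - 759)*(1921 - 400) = 556*1521 = 845676)
√(m + Y(71)) = √(845676 - 33) = √845643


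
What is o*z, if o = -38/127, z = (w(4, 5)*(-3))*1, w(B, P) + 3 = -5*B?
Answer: -2622/127 ≈ -20.646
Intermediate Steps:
w(B, P) = -3 - 5*B
z = 69 (z = ((-3 - 5*4)*(-3))*1 = ((-3 - 20)*(-3))*1 = -23*(-3)*1 = 69*1 = 69)
o = -38/127 (o = -38*1/127 = -38/127 ≈ -0.29921)
o*z = -38/127*69 = -2622/127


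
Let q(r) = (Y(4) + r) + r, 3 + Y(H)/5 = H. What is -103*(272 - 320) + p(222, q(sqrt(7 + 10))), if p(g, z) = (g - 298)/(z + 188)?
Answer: 183808196/37181 + 152*sqrt(17)/37181 ≈ 4943.6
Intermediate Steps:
Y(H) = -15 + 5*H
q(r) = 5 + 2*r (q(r) = ((-15 + 5*4) + r) + r = ((-15 + 20) + r) + r = (5 + r) + r = 5 + 2*r)
p(g, z) = (-298 + g)/(188 + z)
-103*(272 - 320) + p(222, q(sqrt(7 + 10))) = -103*(272 - 320) + (-298 + 222)/(188 + (5 + 2*sqrt(7 + 10))) = -103*(-48) - 76/(188 + (5 + 2*sqrt(17))) = 4944 - 76/(193 + 2*sqrt(17))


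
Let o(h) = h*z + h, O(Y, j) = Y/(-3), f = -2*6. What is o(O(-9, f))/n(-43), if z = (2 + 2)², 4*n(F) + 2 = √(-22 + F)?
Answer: -136/23 - 68*I*√65/23 ≈ -5.913 - 23.836*I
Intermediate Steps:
n(F) = -½ + √(-22 + F)/4
f = -12
z = 16 (z = 4² = 16)
O(Y, j) = -Y/3 (O(Y, j) = Y*(-⅓) = -Y/3)
o(h) = 17*h (o(h) = h*16 + h = 16*h + h = 17*h)
o(O(-9, f))/n(-43) = (17*(-⅓*(-9)))/(-½ + √(-22 - 43)/4) = (17*3)/(-½ + √(-65)/4) = 51/(-½ + (I*√65)/4) = 51/(-½ + I*√65/4)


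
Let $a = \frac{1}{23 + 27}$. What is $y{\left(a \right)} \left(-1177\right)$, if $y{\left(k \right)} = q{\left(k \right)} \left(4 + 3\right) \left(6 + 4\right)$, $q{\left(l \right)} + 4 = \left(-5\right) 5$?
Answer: $2389310$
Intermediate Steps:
$q{\left(l \right)} = -29$ ($q{\left(l \right)} = -4 - 25 = -29$)
$a = \frac{1}{50} \approx 0.02$
$y{\left(k \right)} = -2030$ ($y{\left(k \right)} = - 29 \left(4 + 3\right) \left(6 + 4\right) = \left(-29\right) 7 \cdot 10 = \left(-203\right) 10 = -2030$)
$y{\left(a \right)} \left(-1177\right) = \left(-2030\right) \left(-1177\right) = 2389310$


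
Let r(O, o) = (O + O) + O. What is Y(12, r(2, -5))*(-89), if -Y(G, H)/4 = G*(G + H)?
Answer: 76896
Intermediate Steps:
r(O, o) = 3*O (r(O, o) = 2*O + O = 3*O)
Y(G, H) = -4*G*(G + H)
Y(12, r(2, -5))*(-89) = -4*12*(12 + 3*2)*(-89) = -4*12*(12 + 6)*(-89) = -4*12*18*(-89) = -864*(-89) = 76896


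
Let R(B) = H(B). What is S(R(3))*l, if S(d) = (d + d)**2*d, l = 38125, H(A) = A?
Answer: 4117500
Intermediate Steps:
R(B) = B
S(d) = 4*d**3 (S(d) = (2*d)**2*d = (4*d**2)*d = 4*d**3)
S(R(3))*l = (4*3**3)*38125 = (4*27)*38125 = 108*38125 = 4117500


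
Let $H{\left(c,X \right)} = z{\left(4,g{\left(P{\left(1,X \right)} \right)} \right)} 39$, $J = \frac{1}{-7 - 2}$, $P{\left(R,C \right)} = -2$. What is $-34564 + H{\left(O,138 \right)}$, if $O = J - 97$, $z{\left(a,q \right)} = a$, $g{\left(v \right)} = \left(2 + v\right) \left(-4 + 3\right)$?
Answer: $-34408$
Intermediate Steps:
$J = - \frac{1}{9}$ ($J = \frac{1}{-9} = - \frac{1}{9} \approx -0.11111$)
$g{\left(v \right)} = -2 - v$ ($g{\left(v \right)} = \left(2 + v\right) \left(-1\right) = -2 - v$)
$O = - \frac{874}{9}$ ($O = - \frac{1}{9} - 97 = - \frac{874}{9} \approx -97.111$)
$H{\left(c,X \right)} = 156$ ($H{\left(c,X \right)} = 4 \cdot 39 = 156$)
$-34564 + H{\left(O,138 \right)} = -34564 + 156 = -34408$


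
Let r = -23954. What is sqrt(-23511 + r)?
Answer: I*sqrt(47465) ≈ 217.86*I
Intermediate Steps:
sqrt(-23511 + r) = sqrt(-23511 - 23954) = sqrt(-47465) = I*sqrt(47465)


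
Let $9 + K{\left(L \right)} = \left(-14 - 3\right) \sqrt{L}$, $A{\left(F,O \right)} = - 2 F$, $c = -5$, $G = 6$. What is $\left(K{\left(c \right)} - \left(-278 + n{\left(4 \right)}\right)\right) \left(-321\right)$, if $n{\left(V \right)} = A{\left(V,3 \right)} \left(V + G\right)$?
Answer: $-112029 + 5457 i \sqrt{5} \approx -1.1203 \cdot 10^{5} + 12202.0 i$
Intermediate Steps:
$K{\left(L \right)} = -9 - 17 \sqrt{L}$ ($K{\left(L \right)} = -9 + \left(-14 - 3\right) \sqrt{L} = -9 - 17 \sqrt{L}$)
$n{\left(V \right)} = - 2 V \left(6 + V\right)$ ($n{\left(V \right)} = - 2 V \left(V + 6\right) = - 2 V \left(6 + V\right)$)
$\left(K{\left(c \right)} - \left(-278 + n{\left(4 \right)}\right)\right) \left(-321\right) = \left(\left(-9 - 17 \sqrt{-5}\right) + \left(278 - \left(-2\right) 4 \left(6 + 4\right)\right)\right) \left(-321\right) = \left(\left(-9 - 17 i \sqrt{5}\right) + \left(278 - \left(-2\right) 4 \cdot 10\right)\right) \left(-321\right) = \left(\left(-9 - 17 i \sqrt{5}\right) + \left(278 - -80\right)\right) \left(-321\right) = \left(\left(-9 - 17 i \sqrt{5}\right) + \left(278 + 80\right)\right) \left(-321\right) = \left(\left(-9 - 17 i \sqrt{5}\right) + 358\right) \left(-321\right) = \left(349 - 17 i \sqrt{5}\right) \left(-321\right) = -112029 + 5457 i \sqrt{5}$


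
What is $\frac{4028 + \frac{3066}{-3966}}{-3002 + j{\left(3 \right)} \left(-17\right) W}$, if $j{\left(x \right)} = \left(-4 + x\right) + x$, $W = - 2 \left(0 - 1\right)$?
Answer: $- \frac{8671}{6610} \approx -1.3118$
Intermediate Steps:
$W = 2$ ($W = \left(-2\right) \left(-1\right) = 2$)
$j{\left(x \right)} = -4 + 2 x$
$\frac{4028 + \frac{3066}{-3966}}{-3002 + j{\left(3 \right)} \left(-17\right) W} = \frac{4028 + \frac{3066}{-3966}}{-3002 + \left(-4 + 2 \cdot 3\right) \left(-17\right) 2} = \frac{4028 + 3066 \left(- \frac{1}{3966}\right)}{-3002 + \left(-4 + 6\right) \left(-17\right) 2} = \frac{4028 - \frac{511}{661}}{-3002 + 2 \left(-17\right) 2} = \frac{2661997}{661 \left(-3002 - 68\right)} = \frac{2661997}{661 \left(-3070\right)} = \frac{2661997}{661} \left(- \frac{1}{3070}\right) = - \frac{8671}{6610}$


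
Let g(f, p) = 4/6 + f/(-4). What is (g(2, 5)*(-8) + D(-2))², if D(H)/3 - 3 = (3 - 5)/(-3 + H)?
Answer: 17689/225 ≈ 78.618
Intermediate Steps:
D(H) = 9 - 6/(-3 + H) (D(H) = 9 + 3*((3 - 5)/(-3 + H)) = 9 + 3*(-2/(-3 + H)) = 9 - 6/(-3 + H))
g(f, p) = ⅔ - f/4 (g(f, p) = 4*(⅙) + f*(-¼) = ⅔ - f/4)
(g(2, 5)*(-8) + D(-2))² = ((⅔ - ¼*2)*(-8) + 3*(-11 + 3*(-2))/(-3 - 2))² = ((⅔ - ½)*(-8) + 3*(-11 - 6)/(-5))² = ((⅙)*(-8) + 3*(-⅕)*(-17))² = (-4/3 + 51/5)² = (133/15)² = 17689/225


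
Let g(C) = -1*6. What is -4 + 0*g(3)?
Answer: -4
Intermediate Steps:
g(C) = -6
-4 + 0*g(3) = -4 + 0*(-6) = -4 + 0 = -4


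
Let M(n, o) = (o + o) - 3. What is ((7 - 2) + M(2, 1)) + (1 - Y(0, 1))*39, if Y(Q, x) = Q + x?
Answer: 4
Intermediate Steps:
M(n, o) = -3 + 2*o (M(n, o) = 2*o - 3 = -3 + 2*o)
((7 - 2) + M(2, 1)) + (1 - Y(0, 1))*39 = ((7 - 2) + (-3 + 2*1)) + (1 - (0 + 1))*39 = (5 + (-3 + 2)) + (1 - 1*1)*39 = (5 - 1) + (1 - 1)*39 = 4 + 0*39 = 4 + 0 = 4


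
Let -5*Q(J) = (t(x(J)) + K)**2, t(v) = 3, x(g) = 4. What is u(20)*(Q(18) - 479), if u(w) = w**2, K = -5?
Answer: -191920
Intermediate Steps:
Q(J) = -4/5 (Q(J) = -(3 - 5)**2/5 = -1/5*(-2)**2 = -1/5*4 = -4/5)
u(20)*(Q(18) - 479) = 20**2*(-4/5 - 479) = 400*(-2399/5) = -191920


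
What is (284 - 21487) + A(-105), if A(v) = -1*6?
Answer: -21209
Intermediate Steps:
A(v) = -6
(284 - 21487) + A(-105) = (284 - 21487) - 6 = -21203 - 6 = -21209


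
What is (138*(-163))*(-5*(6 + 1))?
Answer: 787290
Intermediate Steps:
(138*(-163))*(-5*(6 + 1)) = -(-112470)*7 = -22494*(-35) = 787290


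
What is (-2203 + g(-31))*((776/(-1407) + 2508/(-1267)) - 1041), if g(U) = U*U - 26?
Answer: 336974691148/254667 ≈ 1.3232e+6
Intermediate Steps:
g(U) = -26 + U² (g(U) = U² - 26 = -26 + U²)
(-2203 + g(-31))*((776/(-1407) + 2508/(-1267)) - 1041) = (-2203 + (-26 + (-31)²))*((776/(-1407) + 2508/(-1267)) - 1041) = (-2203 + (-26 + 961))*((776*(-1/1407) + 2508*(-1/1267)) - 1041) = (-2203 + 935)*((-776/1407 - 2508/1267) - 1041) = -1268*(-644564/254667 - 1041) = -1268*(-265752911/254667) = 336974691148/254667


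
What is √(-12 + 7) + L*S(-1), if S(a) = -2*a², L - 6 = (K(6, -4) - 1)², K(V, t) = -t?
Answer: -30 + I*√5 ≈ -30.0 + 2.2361*I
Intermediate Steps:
L = 15 (L = 6 + (-1*(-4) - 1)² = 6 + (4 - 1)² = 6 + 3² = 6 + 9 = 15)
√(-12 + 7) + L*S(-1) = √(-12 + 7) + 15*(-2*(-1)²) = √(-5) + 15*(-2*1) = I*√5 + 15*(-2) = I*√5 - 30 = -30 + I*√5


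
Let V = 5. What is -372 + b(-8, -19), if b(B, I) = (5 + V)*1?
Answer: -362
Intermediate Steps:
b(B, I) = 10 (b(B, I) = (5 + 5)*1 = 10*1 = 10)
-372 + b(-8, -19) = -372 + 10 = -362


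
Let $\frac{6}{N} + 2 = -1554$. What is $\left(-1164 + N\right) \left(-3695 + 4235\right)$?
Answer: $- \frac{244510650}{389} \approx -6.2856 \cdot 10^{5}$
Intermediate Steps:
$N = - \frac{3}{778}$ ($N = \frac{6}{-2 - 1554} = \frac{6}{-1556} = 6 \left(- \frac{1}{1556}\right) = - \frac{3}{778} \approx -0.003856$)
$\left(-1164 + N\right) \left(-3695 + 4235\right) = \left(-1164 - \frac{3}{778}\right) \left(-3695 + 4235\right) = \left(- \frac{905595}{778}\right) 540 = - \frac{244510650}{389}$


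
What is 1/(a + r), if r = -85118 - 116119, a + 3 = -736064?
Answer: -1/937304 ≈ -1.0669e-6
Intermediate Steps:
a = -736067 (a = -3 - 736064 = -736067)
r = -201237
1/(a + r) = 1/(-736067 - 201237) = 1/(-937304) = -1/937304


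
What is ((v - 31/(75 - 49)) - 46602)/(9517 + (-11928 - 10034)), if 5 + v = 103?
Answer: 241827/64714 ≈ 3.7369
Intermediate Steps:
v = 98 (v = -5 + 103 = 98)
((v - 31/(75 - 49)) - 46602)/(9517 + (-11928 - 10034)) = ((98 - 31/(75 - 49)) - 46602)/(9517 + (-11928 - 10034)) = ((98 - 31/26) - 46602)/(9517 - 21962) = ((98 + (1/26)*(-31)) - 46602)/(-12445) = ((98 - 31/26) - 46602)*(-1/12445) = (2517/26 - 46602)*(-1/12445) = -1209135/26*(-1/12445) = 241827/64714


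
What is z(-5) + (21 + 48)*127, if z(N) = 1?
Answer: 8764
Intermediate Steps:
z(-5) + (21 + 48)*127 = 1 + (21 + 48)*127 = 1 + 69*127 = 1 + 8763 = 8764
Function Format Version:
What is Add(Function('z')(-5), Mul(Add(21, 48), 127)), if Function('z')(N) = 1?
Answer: 8764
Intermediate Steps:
Add(Function('z')(-5), Mul(Add(21, 48), 127)) = Add(1, Mul(Add(21, 48), 127)) = Add(1, Mul(69, 127)) = Add(1, 8763) = 8764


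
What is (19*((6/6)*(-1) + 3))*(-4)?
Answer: -152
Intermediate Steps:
(19*((6/6)*(-1) + 3))*(-4) = (19*((6*(⅙))*(-1) + 3))*(-4) = (19*(1*(-1) + 3))*(-4) = (19*(-1 + 3))*(-4) = (19*2)*(-4) = 38*(-4) = -152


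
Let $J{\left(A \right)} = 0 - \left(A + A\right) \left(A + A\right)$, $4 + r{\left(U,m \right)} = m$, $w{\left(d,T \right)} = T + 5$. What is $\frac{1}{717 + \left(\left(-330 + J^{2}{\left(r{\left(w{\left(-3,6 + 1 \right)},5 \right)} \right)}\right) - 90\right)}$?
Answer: $\frac{1}{313} \approx 0.0031949$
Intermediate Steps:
$w{\left(d,T \right)} = 5 + T$
$r{\left(U,m \right)} = -4 + m$
$J{\left(A \right)} = - 4 A^{2}$ ($J{\left(A \right)} = 0 - 2 A 2 A = 0 - 4 A^{2} = - 4 A^{2}$)
$\frac{1}{717 + \left(\left(-330 + J^{2}{\left(r{\left(w{\left(-3,6 + 1 \right)},5 \right)} \right)}\right) - 90\right)} = \frac{1}{717 - \left(420 - 16 \left(-4 + 5\right)^{4}\right)} = \frac{1}{717 - \left(420 - 16\right)} = \frac{1}{717 + \left(\left(-330 + 16\right) - 90\right)} = \frac{1}{717 - 404} = \frac{1}{313}$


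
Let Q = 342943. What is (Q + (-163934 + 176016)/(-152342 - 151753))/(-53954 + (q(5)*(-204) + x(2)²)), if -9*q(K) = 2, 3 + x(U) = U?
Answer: -104287239503/16393051895 ≈ -6.3617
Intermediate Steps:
x(U) = -3 + U
q(K) = -2/9 (q(K) = -⅑*2 = -2/9)
(Q + (-163934 + 176016)/(-152342 - 151753))/(-53954 + (q(5)*(-204) + x(2)²)) = (342943 + (-163934 + 176016)/(-152342 - 151753))/(-53954 + (-2/9*(-204) + (-3 + 2)²)) = (342943 + 12082/(-304095))/(-53954 + (136/3 + (-1)²)) = (342943 + 12082*(-1/304095))/(-53954 + (136/3 + 1)) = (342943 - 12082/304095)/(-53954 + 139/3) = 104287239503/(304095*(-161723/3)) = (104287239503/304095)*(-3/161723) = -104287239503/16393051895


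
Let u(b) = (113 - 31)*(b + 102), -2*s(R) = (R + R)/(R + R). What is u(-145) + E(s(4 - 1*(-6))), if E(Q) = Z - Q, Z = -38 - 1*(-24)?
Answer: -7079/2 ≈ -3539.5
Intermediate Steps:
s(R) = -1/2 (s(R) = -(R + R)/(2*(R + R)) = -2*R/(2*(2*R)) = -2*R*1/(2*R)/2 = -1/2*1 = -1/2)
Z = -14 (Z = -38 + 24 = -14)
u(b) = 8364 + 82*b (u(b) = 82*(102 + b) = 8364 + 82*b)
E(Q) = -14 - Q
u(-145) + E(s(4 - 1*(-6))) = (8364 + 82*(-145)) + (-14 - 1*(-1/2)) = (8364 - 11890) + (-14 + 1/2) = -3526 - 27/2 = -7079/2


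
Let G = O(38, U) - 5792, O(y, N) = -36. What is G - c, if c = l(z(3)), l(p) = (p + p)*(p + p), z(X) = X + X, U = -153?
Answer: -5972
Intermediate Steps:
z(X) = 2*X
l(p) = 4*p**2 (l(p) = (2*p)*(2*p) = 4*p**2)
c = 144 (c = 4*(2*3)**2 = 4*6**2 = 4*36 = 144)
G = -5828 (G = -36 - 5792 = -5828)
G - c = -5828 - 1*144 = -5828 - 144 = -5972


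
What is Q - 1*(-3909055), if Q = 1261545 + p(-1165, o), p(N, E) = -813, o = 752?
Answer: 5169787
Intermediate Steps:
Q = 1260732 (Q = 1261545 - 813 = 1260732)
Q - 1*(-3909055) = 1260732 - 1*(-3909055) = 1260732 + 3909055 = 5169787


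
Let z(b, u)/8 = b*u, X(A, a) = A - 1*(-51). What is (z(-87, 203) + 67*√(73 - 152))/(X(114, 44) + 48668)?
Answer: -141288/48833 + 67*I*√79/48833 ≈ -2.8933 + 0.012195*I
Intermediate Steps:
X(A, a) = 51 + A (X(A, a) = A + 51 = 51 + A)
z(b, u) = 8*b*u (z(b, u) = 8*(b*u) = 8*b*u)
(z(-87, 203) + 67*√(73 - 152))/(X(114, 44) + 48668) = (8*(-87)*203 + 67*√(73 - 152))/((51 + 114) + 48668) = (-141288 + 67*√(-79))/(165 + 48668) = (-141288 + 67*(I*√79))/48833 = (-141288 + 67*I*√79)*(1/48833) = -141288/48833 + 67*I*√79/48833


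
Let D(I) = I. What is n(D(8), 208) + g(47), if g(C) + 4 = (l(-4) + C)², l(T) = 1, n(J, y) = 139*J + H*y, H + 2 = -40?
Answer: -5324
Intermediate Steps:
H = -42 (H = -2 - 40 = -42)
n(J, y) = -42*y + 139*J (n(J, y) = 139*J - 42*y = -42*y + 139*J)
g(C) = -4 + (1 + C)²
n(D(8), 208) + g(47) = (-42*208 + 139*8) + (-4 + (1 + 47)²) = (-8736 + 1112) + (-4 + 48²) = -7624 + (-4 + 2304) = -7624 + 2300 = -5324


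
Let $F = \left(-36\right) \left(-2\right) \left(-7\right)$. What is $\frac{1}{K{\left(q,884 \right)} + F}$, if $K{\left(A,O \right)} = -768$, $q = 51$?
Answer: $- \frac{1}{1272} \approx -0.00078616$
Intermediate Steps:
$F = -504$ ($F = 72 \left(-7\right) = -504$)
$\frac{1}{K{\left(q,884 \right)} + F} = \frac{1}{-768 - 504} = \frac{1}{-1272} = - \frac{1}{1272}$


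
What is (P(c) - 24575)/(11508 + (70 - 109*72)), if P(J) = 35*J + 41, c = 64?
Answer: -11147/1865 ≈ -5.9769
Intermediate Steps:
P(J) = 41 + 35*J
(P(c) - 24575)/(11508 + (70 - 109*72)) = ((41 + 35*64) - 24575)/(11508 + (70 - 109*72)) = ((41 + 2240) - 24575)/(11508 + (70 - 7848)) = (2281 - 24575)/(11508 - 7778) = -22294/3730 = -22294*1/3730 = -11147/1865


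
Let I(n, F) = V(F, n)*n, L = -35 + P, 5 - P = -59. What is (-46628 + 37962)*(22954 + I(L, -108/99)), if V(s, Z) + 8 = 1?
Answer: -197160166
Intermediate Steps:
P = 64 (P = 5 - 1*(-59) = 5 + 59 = 64)
V(s, Z) = -7 (V(s, Z) = -8 + 1 = -7)
L = 29 (L = -35 + 64 = 29)
I(n, F) = -7*n
(-46628 + 37962)*(22954 + I(L, -108/99)) = (-46628 + 37962)*(22954 - 7*29) = -8666*(22954 - 203) = -8666*22751 = -197160166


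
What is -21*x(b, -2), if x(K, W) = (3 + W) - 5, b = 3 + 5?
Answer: 84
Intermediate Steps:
b = 8
x(K, W) = -2 + W
-21*x(b, -2) = -21*(-2 - 2) = -21*(-4) = 84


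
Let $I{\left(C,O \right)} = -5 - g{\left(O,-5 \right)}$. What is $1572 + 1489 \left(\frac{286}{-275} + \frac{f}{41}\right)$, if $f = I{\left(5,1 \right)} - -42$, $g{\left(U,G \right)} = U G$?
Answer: $\frac{1587476}{1025} \approx 1548.8$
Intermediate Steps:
$g{\left(U,G \right)} = G U$
$I{\left(C,O \right)} = -5 + 5 O$ ($I{\left(C,O \right)} = -5 - - 5 O = -5 + 5 O$)
$f = 42$ ($f = \left(-5 + 5 \cdot 1\right) - -42 = \left(-5 + 5\right) + 42 = 0 + 42 = 42$)
$1572 + 1489 \left(\frac{286}{-275} + \frac{f}{41}\right) = 1572 + 1489 \left(\frac{286}{-275} + \frac{42}{41}\right) = 1572 + 1489 \left(286 \left(- \frac{1}{275}\right) + 42 \cdot \frac{1}{41}\right) = 1572 + 1489 \left(- \frac{26}{25} + \frac{42}{41}\right) = 1572 + 1489 \left(- \frac{16}{1025}\right) = 1572 - \frac{23824}{1025} = \frac{1587476}{1025}$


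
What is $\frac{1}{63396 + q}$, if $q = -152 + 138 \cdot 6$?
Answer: $\frac{1}{64072} \approx 1.5607 \cdot 10^{-5}$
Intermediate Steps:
$q = 676$ ($q = -152 + 828 = 676$)
$\frac{1}{63396 + q} = \frac{1}{63396 + 676} = \frac{1}{64072}$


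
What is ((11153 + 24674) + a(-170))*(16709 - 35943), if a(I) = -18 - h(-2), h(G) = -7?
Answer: -688884944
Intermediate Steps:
a(I) = -11 (a(I) = -18 - 1*(-7) = -18 + 7 = -11)
((11153 + 24674) + a(-170))*(16709 - 35943) = ((11153 + 24674) - 11)*(16709 - 35943) = (35827 - 11)*(-19234) = 35816*(-19234) = -688884944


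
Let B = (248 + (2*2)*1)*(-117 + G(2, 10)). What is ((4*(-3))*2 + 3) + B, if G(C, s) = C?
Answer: -29001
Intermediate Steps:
B = -28980 (B = (248 + (2*2)*1)*(-117 + 2) = (248 + 4*1)*(-115) = (248 + 4)*(-115) = 252*(-115) = -28980)
((4*(-3))*2 + 3) + B = ((4*(-3))*2 + 3) - 28980 = (-12*2 + 3) - 28980 = (-24 + 3) - 28980 = -21 - 28980 = -29001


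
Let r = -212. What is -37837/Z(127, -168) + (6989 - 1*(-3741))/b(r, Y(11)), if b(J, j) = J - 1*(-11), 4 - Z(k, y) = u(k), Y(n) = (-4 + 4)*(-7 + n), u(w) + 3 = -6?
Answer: -7744727/2613 ≈ -2963.9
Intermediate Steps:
u(w) = -9 (u(w) = -3 - 6 = -9)
Y(n) = 0 (Y(n) = 0*(-7 + n) = 0)
Z(k, y) = 13 (Z(k, y) = 4 - 1*(-9) = 4 + 9 = 13)
b(J, j) = 11 + J (b(J, j) = J + 11 = 11 + J)
-37837/Z(127, -168) + (6989 - 1*(-3741))/b(r, Y(11)) = -37837/13 + (6989 - 1*(-3741))/(11 - 212) = -37837*1/13 + (6989 + 3741)/(-201) = -37837/13 + 10730*(-1/201) = -37837/13 - 10730/201 = -7744727/2613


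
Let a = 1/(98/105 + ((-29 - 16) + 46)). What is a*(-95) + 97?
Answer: 1388/29 ≈ 47.862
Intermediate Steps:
a = 15/29 (a = 1/(98*(1/105) + (-45 + 46)) = 1/(14/15 + 1) = 1/(29/15) = 15/29 ≈ 0.51724)
a*(-95) + 97 = (15/29)*(-95) + 97 = -1425/29 + 97 = 1388/29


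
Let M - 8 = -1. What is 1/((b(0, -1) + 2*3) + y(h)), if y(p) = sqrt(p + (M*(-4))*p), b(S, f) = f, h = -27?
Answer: 1/32 ≈ 0.031250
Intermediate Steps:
M = 7 (M = 8 - 1 = 7)
y(p) = 3*sqrt(3)*sqrt(-p) (y(p) = sqrt(p + (7*(-4))*p) = sqrt(p - 28*p) = sqrt(-27*p) = 3*sqrt(3)*sqrt(-p))
1/((b(0, -1) + 2*3) + y(h)) = 1/((-1 + 2*3) + 3*sqrt(3)*sqrt(-1*(-27))) = 1/((-1 + 6) + 3*sqrt(3)*sqrt(27)) = 1/(5 + 3*sqrt(3)*(3*sqrt(3))) = 1/(5 + 27) = 1/32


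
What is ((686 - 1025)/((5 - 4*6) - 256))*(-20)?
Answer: -1356/55 ≈ -24.655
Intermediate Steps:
((686 - 1025)/((5 - 4*6) - 256))*(-20) = -339/((5 - 24) - 256)*(-20) = -339/(-19 - 256)*(-20) = -339/(-275)*(-20) = -339*(-1/275)*(-20) = (339/275)*(-20) = -1356/55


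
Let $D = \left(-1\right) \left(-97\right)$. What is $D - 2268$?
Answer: $-2171$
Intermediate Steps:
$D = 97$
$D - 2268 = 97 - 2268 = -2171$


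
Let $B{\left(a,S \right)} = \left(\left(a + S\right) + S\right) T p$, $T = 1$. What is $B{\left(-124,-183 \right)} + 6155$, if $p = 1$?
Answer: $5665$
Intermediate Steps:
$B{\left(a,S \right)} = a + 2 S$ ($B{\left(a,S \right)} = \left(\left(a + S\right) + S\right) 1 \cdot 1 = \left(\left(S + a\right) + S\right) 1 \cdot 1 = \left(a + 2 S\right) 1 \cdot 1 = \left(a + 2 S\right) 1 = a + 2 S$)
$B{\left(-124,-183 \right)} + 6155 = \left(-124 + 2 \left(-183\right)\right) + 6155 = \left(-124 - 366\right) + 6155 = -490 + 6155 = 5665$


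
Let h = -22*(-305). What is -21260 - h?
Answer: -27970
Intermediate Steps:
h = 6710
-21260 - h = -21260 - 1*6710 = -21260 - 6710 = -27970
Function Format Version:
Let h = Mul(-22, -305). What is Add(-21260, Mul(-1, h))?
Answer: -27970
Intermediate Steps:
h = 6710
Add(-21260, Mul(-1, h)) = Add(-21260, Mul(-1, 6710)) = Add(-21260, -6710) = -27970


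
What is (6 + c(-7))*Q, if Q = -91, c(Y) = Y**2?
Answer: -5005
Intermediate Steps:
(6 + c(-7))*Q = (6 + (-7)**2)*(-91) = (6 + 49)*(-91) = 55*(-91) = -5005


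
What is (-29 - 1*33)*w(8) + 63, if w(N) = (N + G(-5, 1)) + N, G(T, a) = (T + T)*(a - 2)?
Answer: -1549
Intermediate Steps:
G(T, a) = 2*T*(-2 + a) (G(T, a) = (2*T)*(-2 + a) = 2*T*(-2 + a))
w(N) = 10 + 2*N (w(N) = (N + 2*(-5)*(-2 + 1)) + N = (N + 2*(-5)*(-1)) + N = (N + 10) + N = (10 + N) + N = 10 + 2*N)
(-29 - 1*33)*w(8) + 63 = (-29 - 1*33)*(10 + 2*8) + 63 = (-29 - 33)*(10 + 16) + 63 = -62*26 + 63 = -1612 + 63 = -1549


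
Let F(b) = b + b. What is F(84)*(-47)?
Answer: -7896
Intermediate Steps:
F(b) = 2*b
F(84)*(-47) = (2*84)*(-47) = 168*(-47) = -7896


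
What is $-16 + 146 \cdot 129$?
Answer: $18818$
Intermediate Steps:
$-16 + 146 \cdot 129 = -16 + 18834 = 18818$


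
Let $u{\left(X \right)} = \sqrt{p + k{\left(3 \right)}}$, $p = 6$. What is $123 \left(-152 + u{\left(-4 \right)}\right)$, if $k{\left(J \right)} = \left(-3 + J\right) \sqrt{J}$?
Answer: $-18696 + 123 \sqrt{6} \approx -18395.0$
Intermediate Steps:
$k{\left(J \right)} = \sqrt{J} \left(-3 + J\right)$
$u{\left(X \right)} = \sqrt{6}$ ($u{\left(X \right)} = \sqrt{6 + \sqrt{3} \left(-3 + 3\right)} = \sqrt{6 + \sqrt{3} \cdot 0} = \sqrt{6 + 0} = \sqrt{6}$)
$123 \left(-152 + u{\left(-4 \right)}\right) = 123 \left(-152 + \sqrt{6}\right) = -18696 + 123 \sqrt{6}$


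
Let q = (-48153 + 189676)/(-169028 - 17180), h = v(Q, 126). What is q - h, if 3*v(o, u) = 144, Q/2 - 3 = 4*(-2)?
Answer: -9079507/186208 ≈ -48.760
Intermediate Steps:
Q = -10 (Q = 6 + 2*(4*(-2)) = 6 + 2*(-8) = 6 - 16 = -10)
v(o, u) = 48 (v(o, u) = (⅓)*144 = 48)
h = 48
q = -141523/186208 (q = 141523/(-186208) = 141523*(-1/186208) = -141523/186208 ≈ -0.76003)
q - h = -141523/186208 - 1*48 = -141523/186208 - 48 = -9079507/186208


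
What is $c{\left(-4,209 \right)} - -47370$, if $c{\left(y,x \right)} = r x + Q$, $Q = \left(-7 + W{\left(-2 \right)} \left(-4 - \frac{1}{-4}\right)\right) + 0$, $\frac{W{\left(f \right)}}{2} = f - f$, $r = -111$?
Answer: $24164$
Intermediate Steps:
$W{\left(f \right)} = 0$ ($W{\left(f \right)} = 2 \left(f - f\right) = 2 \cdot 0 = 0$)
$Q = -7$ ($Q = \left(-7 + 0 \left(-4 - \frac{1}{-4}\right)\right) + 0 = \left(-7 + 0 \left(-4 - - \frac{1}{4}\right)\right) + 0 = \left(-7 + 0 \left(-4 + \frac{1}{4}\right)\right) + 0 = \left(-7 + 0 \left(- \frac{15}{4}\right)\right) + 0 = \left(-7 + 0\right) + 0 = -7 + 0 = -7$)
$c{\left(y,x \right)} = -7 - 111 x$ ($c{\left(y,x \right)} = - 111 x - 7 = -7 - 111 x$)
$c{\left(-4,209 \right)} - -47370 = \left(-7 - 23199\right) - -47370 = \left(-7 - 23199\right) + 47370 = -23206 + 47370 = 24164$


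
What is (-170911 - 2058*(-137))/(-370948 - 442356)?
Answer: -111035/813304 ≈ -0.13652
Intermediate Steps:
(-170911 - 2058*(-137))/(-370948 - 442356) = (-170911 + 281946)/(-813304) = 111035*(-1/813304) = -111035/813304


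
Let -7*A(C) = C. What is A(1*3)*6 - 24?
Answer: -186/7 ≈ -26.571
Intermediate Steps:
A(C) = -C/7
A(1*3)*6 - 24 = -3/7*6 - 24 = -18/7 - 24 = -186/7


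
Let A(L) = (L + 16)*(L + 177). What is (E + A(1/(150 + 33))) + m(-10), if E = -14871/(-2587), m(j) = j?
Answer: 245076301105/86636043 ≈ 2828.8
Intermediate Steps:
E = 14871/2587 (E = -14871*(-1/2587) = 14871/2587 ≈ 5.7484)
A(L) = (16 + L)*(177 + L)
(E + A(1/(150 + 33))) + m(-10) = (14871/2587 + (2832 + (1/(150 + 33))**2 + 193/(150 + 33))) - 10 = (14871/2587 + (2832 + (1/183)**2 + 193/183)) - 10 = (14871/2587 + (2832 + (1/183)**2 + 193*(1/183))) - 10 = (14871/2587 + (2832 + 1/33489 + 193/183)) - 10 = (14871/2587 + 94876168/33489) - 10 = 245942661535/86636043 - 10 = 245076301105/86636043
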